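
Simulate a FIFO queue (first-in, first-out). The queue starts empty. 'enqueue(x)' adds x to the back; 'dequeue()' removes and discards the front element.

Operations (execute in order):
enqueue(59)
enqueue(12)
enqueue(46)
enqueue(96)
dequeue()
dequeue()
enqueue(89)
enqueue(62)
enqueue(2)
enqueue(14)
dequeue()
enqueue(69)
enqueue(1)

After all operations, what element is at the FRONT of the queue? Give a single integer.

Answer: 96

Derivation:
enqueue(59): queue = [59]
enqueue(12): queue = [59, 12]
enqueue(46): queue = [59, 12, 46]
enqueue(96): queue = [59, 12, 46, 96]
dequeue(): queue = [12, 46, 96]
dequeue(): queue = [46, 96]
enqueue(89): queue = [46, 96, 89]
enqueue(62): queue = [46, 96, 89, 62]
enqueue(2): queue = [46, 96, 89, 62, 2]
enqueue(14): queue = [46, 96, 89, 62, 2, 14]
dequeue(): queue = [96, 89, 62, 2, 14]
enqueue(69): queue = [96, 89, 62, 2, 14, 69]
enqueue(1): queue = [96, 89, 62, 2, 14, 69, 1]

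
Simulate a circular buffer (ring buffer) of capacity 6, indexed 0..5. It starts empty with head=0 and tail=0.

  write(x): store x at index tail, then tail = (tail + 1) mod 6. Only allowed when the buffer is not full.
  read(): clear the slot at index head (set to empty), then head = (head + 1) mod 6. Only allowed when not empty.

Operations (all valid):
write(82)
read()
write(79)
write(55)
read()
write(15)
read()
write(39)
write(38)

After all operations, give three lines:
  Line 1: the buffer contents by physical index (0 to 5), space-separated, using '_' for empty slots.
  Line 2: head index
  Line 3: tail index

write(82): buf=[82 _ _ _ _ _], head=0, tail=1, size=1
read(): buf=[_ _ _ _ _ _], head=1, tail=1, size=0
write(79): buf=[_ 79 _ _ _ _], head=1, tail=2, size=1
write(55): buf=[_ 79 55 _ _ _], head=1, tail=3, size=2
read(): buf=[_ _ 55 _ _ _], head=2, tail=3, size=1
write(15): buf=[_ _ 55 15 _ _], head=2, tail=4, size=2
read(): buf=[_ _ _ 15 _ _], head=3, tail=4, size=1
write(39): buf=[_ _ _ 15 39 _], head=3, tail=5, size=2
write(38): buf=[_ _ _ 15 39 38], head=3, tail=0, size=3

Answer: _ _ _ 15 39 38
3
0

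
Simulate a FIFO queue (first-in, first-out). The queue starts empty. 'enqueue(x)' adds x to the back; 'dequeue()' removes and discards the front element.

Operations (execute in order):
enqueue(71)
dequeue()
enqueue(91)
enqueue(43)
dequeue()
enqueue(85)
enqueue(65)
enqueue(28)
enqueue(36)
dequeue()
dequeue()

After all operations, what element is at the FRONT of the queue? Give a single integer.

Answer: 65

Derivation:
enqueue(71): queue = [71]
dequeue(): queue = []
enqueue(91): queue = [91]
enqueue(43): queue = [91, 43]
dequeue(): queue = [43]
enqueue(85): queue = [43, 85]
enqueue(65): queue = [43, 85, 65]
enqueue(28): queue = [43, 85, 65, 28]
enqueue(36): queue = [43, 85, 65, 28, 36]
dequeue(): queue = [85, 65, 28, 36]
dequeue(): queue = [65, 28, 36]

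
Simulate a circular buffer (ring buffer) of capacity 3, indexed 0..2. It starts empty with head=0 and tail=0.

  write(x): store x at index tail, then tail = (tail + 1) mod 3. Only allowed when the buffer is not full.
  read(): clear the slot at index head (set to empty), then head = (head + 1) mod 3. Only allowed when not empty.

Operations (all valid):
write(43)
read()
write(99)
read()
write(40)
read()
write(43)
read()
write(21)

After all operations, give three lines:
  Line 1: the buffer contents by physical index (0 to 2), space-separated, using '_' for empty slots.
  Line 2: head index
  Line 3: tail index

write(43): buf=[43 _ _], head=0, tail=1, size=1
read(): buf=[_ _ _], head=1, tail=1, size=0
write(99): buf=[_ 99 _], head=1, tail=2, size=1
read(): buf=[_ _ _], head=2, tail=2, size=0
write(40): buf=[_ _ 40], head=2, tail=0, size=1
read(): buf=[_ _ _], head=0, tail=0, size=0
write(43): buf=[43 _ _], head=0, tail=1, size=1
read(): buf=[_ _ _], head=1, tail=1, size=0
write(21): buf=[_ 21 _], head=1, tail=2, size=1

Answer: _ 21 _
1
2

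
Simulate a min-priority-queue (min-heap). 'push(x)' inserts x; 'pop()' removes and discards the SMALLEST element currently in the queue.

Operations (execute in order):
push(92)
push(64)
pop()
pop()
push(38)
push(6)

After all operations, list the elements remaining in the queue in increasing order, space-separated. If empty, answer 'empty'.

push(92): heap contents = [92]
push(64): heap contents = [64, 92]
pop() → 64: heap contents = [92]
pop() → 92: heap contents = []
push(38): heap contents = [38]
push(6): heap contents = [6, 38]

Answer: 6 38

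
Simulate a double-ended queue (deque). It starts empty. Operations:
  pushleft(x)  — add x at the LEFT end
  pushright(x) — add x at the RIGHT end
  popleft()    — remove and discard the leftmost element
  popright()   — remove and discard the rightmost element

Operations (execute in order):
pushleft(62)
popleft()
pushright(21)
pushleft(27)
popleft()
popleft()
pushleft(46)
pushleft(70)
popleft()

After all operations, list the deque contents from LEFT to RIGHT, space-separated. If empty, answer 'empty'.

Answer: 46

Derivation:
pushleft(62): [62]
popleft(): []
pushright(21): [21]
pushleft(27): [27, 21]
popleft(): [21]
popleft(): []
pushleft(46): [46]
pushleft(70): [70, 46]
popleft(): [46]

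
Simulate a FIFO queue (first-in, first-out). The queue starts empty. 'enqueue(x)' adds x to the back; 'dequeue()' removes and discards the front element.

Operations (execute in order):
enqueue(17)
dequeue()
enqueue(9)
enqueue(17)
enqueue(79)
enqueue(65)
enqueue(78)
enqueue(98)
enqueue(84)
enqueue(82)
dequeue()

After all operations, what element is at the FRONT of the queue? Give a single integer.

enqueue(17): queue = [17]
dequeue(): queue = []
enqueue(9): queue = [9]
enqueue(17): queue = [9, 17]
enqueue(79): queue = [9, 17, 79]
enqueue(65): queue = [9, 17, 79, 65]
enqueue(78): queue = [9, 17, 79, 65, 78]
enqueue(98): queue = [9, 17, 79, 65, 78, 98]
enqueue(84): queue = [9, 17, 79, 65, 78, 98, 84]
enqueue(82): queue = [9, 17, 79, 65, 78, 98, 84, 82]
dequeue(): queue = [17, 79, 65, 78, 98, 84, 82]

Answer: 17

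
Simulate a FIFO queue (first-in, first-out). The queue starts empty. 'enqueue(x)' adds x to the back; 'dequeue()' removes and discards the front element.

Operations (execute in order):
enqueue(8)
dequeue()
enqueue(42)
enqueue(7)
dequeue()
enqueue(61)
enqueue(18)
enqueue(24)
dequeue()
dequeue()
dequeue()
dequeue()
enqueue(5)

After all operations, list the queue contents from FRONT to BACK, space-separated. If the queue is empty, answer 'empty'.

enqueue(8): [8]
dequeue(): []
enqueue(42): [42]
enqueue(7): [42, 7]
dequeue(): [7]
enqueue(61): [7, 61]
enqueue(18): [7, 61, 18]
enqueue(24): [7, 61, 18, 24]
dequeue(): [61, 18, 24]
dequeue(): [18, 24]
dequeue(): [24]
dequeue(): []
enqueue(5): [5]

Answer: 5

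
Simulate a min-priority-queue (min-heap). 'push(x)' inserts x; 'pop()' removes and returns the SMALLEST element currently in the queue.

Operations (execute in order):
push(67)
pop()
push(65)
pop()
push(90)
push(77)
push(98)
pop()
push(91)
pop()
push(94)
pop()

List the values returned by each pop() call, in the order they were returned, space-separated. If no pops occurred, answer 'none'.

push(67): heap contents = [67]
pop() → 67: heap contents = []
push(65): heap contents = [65]
pop() → 65: heap contents = []
push(90): heap contents = [90]
push(77): heap contents = [77, 90]
push(98): heap contents = [77, 90, 98]
pop() → 77: heap contents = [90, 98]
push(91): heap contents = [90, 91, 98]
pop() → 90: heap contents = [91, 98]
push(94): heap contents = [91, 94, 98]
pop() → 91: heap contents = [94, 98]

Answer: 67 65 77 90 91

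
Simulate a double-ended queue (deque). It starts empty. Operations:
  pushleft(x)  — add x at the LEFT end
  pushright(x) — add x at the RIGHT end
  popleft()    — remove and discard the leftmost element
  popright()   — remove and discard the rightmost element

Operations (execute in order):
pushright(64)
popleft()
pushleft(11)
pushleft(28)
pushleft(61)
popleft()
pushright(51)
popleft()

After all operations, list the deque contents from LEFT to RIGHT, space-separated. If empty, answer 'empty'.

Answer: 11 51

Derivation:
pushright(64): [64]
popleft(): []
pushleft(11): [11]
pushleft(28): [28, 11]
pushleft(61): [61, 28, 11]
popleft(): [28, 11]
pushright(51): [28, 11, 51]
popleft(): [11, 51]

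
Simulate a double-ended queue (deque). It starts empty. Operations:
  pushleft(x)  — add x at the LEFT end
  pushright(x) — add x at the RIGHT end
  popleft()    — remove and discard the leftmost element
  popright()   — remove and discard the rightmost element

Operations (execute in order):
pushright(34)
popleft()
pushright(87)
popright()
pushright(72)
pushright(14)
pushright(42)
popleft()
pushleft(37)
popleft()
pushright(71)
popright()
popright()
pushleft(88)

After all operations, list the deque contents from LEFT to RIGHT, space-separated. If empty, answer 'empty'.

Answer: 88 14

Derivation:
pushright(34): [34]
popleft(): []
pushright(87): [87]
popright(): []
pushright(72): [72]
pushright(14): [72, 14]
pushright(42): [72, 14, 42]
popleft(): [14, 42]
pushleft(37): [37, 14, 42]
popleft(): [14, 42]
pushright(71): [14, 42, 71]
popright(): [14, 42]
popright(): [14]
pushleft(88): [88, 14]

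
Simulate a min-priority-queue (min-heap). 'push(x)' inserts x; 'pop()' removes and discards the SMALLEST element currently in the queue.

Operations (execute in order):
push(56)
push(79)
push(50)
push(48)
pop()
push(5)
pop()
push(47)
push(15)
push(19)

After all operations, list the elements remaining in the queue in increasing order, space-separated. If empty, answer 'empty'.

push(56): heap contents = [56]
push(79): heap contents = [56, 79]
push(50): heap contents = [50, 56, 79]
push(48): heap contents = [48, 50, 56, 79]
pop() → 48: heap contents = [50, 56, 79]
push(5): heap contents = [5, 50, 56, 79]
pop() → 5: heap contents = [50, 56, 79]
push(47): heap contents = [47, 50, 56, 79]
push(15): heap contents = [15, 47, 50, 56, 79]
push(19): heap contents = [15, 19, 47, 50, 56, 79]

Answer: 15 19 47 50 56 79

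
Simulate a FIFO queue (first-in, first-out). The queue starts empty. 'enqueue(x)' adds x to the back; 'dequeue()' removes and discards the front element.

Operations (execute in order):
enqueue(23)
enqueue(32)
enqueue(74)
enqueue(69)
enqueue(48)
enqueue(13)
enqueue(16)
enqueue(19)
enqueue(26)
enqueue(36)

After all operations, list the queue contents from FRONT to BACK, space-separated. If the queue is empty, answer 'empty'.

enqueue(23): [23]
enqueue(32): [23, 32]
enqueue(74): [23, 32, 74]
enqueue(69): [23, 32, 74, 69]
enqueue(48): [23, 32, 74, 69, 48]
enqueue(13): [23, 32, 74, 69, 48, 13]
enqueue(16): [23, 32, 74, 69, 48, 13, 16]
enqueue(19): [23, 32, 74, 69, 48, 13, 16, 19]
enqueue(26): [23, 32, 74, 69, 48, 13, 16, 19, 26]
enqueue(36): [23, 32, 74, 69, 48, 13, 16, 19, 26, 36]

Answer: 23 32 74 69 48 13 16 19 26 36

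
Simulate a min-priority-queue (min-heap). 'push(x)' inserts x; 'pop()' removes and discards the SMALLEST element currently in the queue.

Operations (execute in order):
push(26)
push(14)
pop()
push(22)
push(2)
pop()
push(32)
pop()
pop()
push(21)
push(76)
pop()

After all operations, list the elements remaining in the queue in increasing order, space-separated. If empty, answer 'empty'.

push(26): heap contents = [26]
push(14): heap contents = [14, 26]
pop() → 14: heap contents = [26]
push(22): heap contents = [22, 26]
push(2): heap contents = [2, 22, 26]
pop() → 2: heap contents = [22, 26]
push(32): heap contents = [22, 26, 32]
pop() → 22: heap contents = [26, 32]
pop() → 26: heap contents = [32]
push(21): heap contents = [21, 32]
push(76): heap contents = [21, 32, 76]
pop() → 21: heap contents = [32, 76]

Answer: 32 76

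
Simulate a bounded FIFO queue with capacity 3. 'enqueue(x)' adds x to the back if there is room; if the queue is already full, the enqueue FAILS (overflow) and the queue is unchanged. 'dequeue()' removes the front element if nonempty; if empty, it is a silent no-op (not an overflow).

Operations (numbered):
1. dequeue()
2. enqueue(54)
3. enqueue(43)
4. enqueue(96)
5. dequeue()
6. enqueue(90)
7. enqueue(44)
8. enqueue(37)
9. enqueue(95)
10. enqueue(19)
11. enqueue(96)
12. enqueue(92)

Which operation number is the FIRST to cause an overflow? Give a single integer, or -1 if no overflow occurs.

Answer: 7

Derivation:
1. dequeue(): empty, no-op, size=0
2. enqueue(54): size=1
3. enqueue(43): size=2
4. enqueue(96): size=3
5. dequeue(): size=2
6. enqueue(90): size=3
7. enqueue(44): size=3=cap → OVERFLOW (fail)
8. enqueue(37): size=3=cap → OVERFLOW (fail)
9. enqueue(95): size=3=cap → OVERFLOW (fail)
10. enqueue(19): size=3=cap → OVERFLOW (fail)
11. enqueue(96): size=3=cap → OVERFLOW (fail)
12. enqueue(92): size=3=cap → OVERFLOW (fail)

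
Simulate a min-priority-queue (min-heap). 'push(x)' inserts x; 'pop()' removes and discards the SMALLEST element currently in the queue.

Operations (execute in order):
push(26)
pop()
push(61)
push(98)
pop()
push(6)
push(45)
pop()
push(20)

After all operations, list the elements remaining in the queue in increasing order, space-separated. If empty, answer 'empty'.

Answer: 20 45 98

Derivation:
push(26): heap contents = [26]
pop() → 26: heap contents = []
push(61): heap contents = [61]
push(98): heap contents = [61, 98]
pop() → 61: heap contents = [98]
push(6): heap contents = [6, 98]
push(45): heap contents = [6, 45, 98]
pop() → 6: heap contents = [45, 98]
push(20): heap contents = [20, 45, 98]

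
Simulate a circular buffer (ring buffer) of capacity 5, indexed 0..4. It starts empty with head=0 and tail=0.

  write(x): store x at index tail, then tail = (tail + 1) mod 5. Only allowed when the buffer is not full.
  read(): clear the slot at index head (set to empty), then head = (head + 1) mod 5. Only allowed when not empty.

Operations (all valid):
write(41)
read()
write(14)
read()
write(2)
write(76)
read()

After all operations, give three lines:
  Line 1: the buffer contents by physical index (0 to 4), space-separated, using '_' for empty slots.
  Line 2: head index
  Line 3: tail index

Answer: _ _ _ 76 _
3
4

Derivation:
write(41): buf=[41 _ _ _ _], head=0, tail=1, size=1
read(): buf=[_ _ _ _ _], head=1, tail=1, size=0
write(14): buf=[_ 14 _ _ _], head=1, tail=2, size=1
read(): buf=[_ _ _ _ _], head=2, tail=2, size=0
write(2): buf=[_ _ 2 _ _], head=2, tail=3, size=1
write(76): buf=[_ _ 2 76 _], head=2, tail=4, size=2
read(): buf=[_ _ _ 76 _], head=3, tail=4, size=1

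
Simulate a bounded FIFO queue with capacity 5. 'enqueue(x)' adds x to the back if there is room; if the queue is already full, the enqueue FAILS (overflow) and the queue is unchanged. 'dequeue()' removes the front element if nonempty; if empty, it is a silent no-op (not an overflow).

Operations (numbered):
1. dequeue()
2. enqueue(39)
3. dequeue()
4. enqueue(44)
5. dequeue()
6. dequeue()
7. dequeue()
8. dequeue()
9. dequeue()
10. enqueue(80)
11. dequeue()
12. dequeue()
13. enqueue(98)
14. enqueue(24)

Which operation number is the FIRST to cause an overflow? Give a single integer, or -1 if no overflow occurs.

1. dequeue(): empty, no-op, size=0
2. enqueue(39): size=1
3. dequeue(): size=0
4. enqueue(44): size=1
5. dequeue(): size=0
6. dequeue(): empty, no-op, size=0
7. dequeue(): empty, no-op, size=0
8. dequeue(): empty, no-op, size=0
9. dequeue(): empty, no-op, size=0
10. enqueue(80): size=1
11. dequeue(): size=0
12. dequeue(): empty, no-op, size=0
13. enqueue(98): size=1
14. enqueue(24): size=2

Answer: -1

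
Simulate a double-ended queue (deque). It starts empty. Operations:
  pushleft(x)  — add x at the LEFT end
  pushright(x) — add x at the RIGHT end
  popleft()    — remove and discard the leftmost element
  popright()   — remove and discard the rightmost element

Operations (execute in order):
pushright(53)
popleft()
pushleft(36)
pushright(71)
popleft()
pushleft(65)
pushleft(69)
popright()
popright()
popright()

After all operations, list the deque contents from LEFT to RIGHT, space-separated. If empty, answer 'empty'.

pushright(53): [53]
popleft(): []
pushleft(36): [36]
pushright(71): [36, 71]
popleft(): [71]
pushleft(65): [65, 71]
pushleft(69): [69, 65, 71]
popright(): [69, 65]
popright(): [69]
popright(): []

Answer: empty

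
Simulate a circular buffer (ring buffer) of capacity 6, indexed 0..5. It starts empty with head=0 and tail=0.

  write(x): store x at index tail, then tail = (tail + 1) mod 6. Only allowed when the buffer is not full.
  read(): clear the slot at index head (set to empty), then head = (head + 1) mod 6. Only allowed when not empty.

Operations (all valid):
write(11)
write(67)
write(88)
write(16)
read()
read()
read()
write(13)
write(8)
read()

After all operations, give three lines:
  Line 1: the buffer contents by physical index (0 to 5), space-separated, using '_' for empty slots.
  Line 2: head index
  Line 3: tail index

Answer: _ _ _ _ 13 8
4
0

Derivation:
write(11): buf=[11 _ _ _ _ _], head=0, tail=1, size=1
write(67): buf=[11 67 _ _ _ _], head=0, tail=2, size=2
write(88): buf=[11 67 88 _ _ _], head=0, tail=3, size=3
write(16): buf=[11 67 88 16 _ _], head=0, tail=4, size=4
read(): buf=[_ 67 88 16 _ _], head=1, tail=4, size=3
read(): buf=[_ _ 88 16 _ _], head=2, tail=4, size=2
read(): buf=[_ _ _ 16 _ _], head=3, tail=4, size=1
write(13): buf=[_ _ _ 16 13 _], head=3, tail=5, size=2
write(8): buf=[_ _ _ 16 13 8], head=3, tail=0, size=3
read(): buf=[_ _ _ _ 13 8], head=4, tail=0, size=2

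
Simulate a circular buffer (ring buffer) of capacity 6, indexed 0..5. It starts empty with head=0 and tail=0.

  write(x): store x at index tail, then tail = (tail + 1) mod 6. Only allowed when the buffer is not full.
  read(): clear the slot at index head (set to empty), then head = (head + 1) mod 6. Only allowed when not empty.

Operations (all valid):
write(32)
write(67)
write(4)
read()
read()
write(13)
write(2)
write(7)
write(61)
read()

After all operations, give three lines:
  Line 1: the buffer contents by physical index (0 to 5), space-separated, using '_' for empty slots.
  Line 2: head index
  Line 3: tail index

Answer: 61 _ _ 13 2 7
3
1

Derivation:
write(32): buf=[32 _ _ _ _ _], head=0, tail=1, size=1
write(67): buf=[32 67 _ _ _ _], head=0, tail=2, size=2
write(4): buf=[32 67 4 _ _ _], head=0, tail=3, size=3
read(): buf=[_ 67 4 _ _ _], head=1, tail=3, size=2
read(): buf=[_ _ 4 _ _ _], head=2, tail=3, size=1
write(13): buf=[_ _ 4 13 _ _], head=2, tail=4, size=2
write(2): buf=[_ _ 4 13 2 _], head=2, tail=5, size=3
write(7): buf=[_ _ 4 13 2 7], head=2, tail=0, size=4
write(61): buf=[61 _ 4 13 2 7], head=2, tail=1, size=5
read(): buf=[61 _ _ 13 2 7], head=3, tail=1, size=4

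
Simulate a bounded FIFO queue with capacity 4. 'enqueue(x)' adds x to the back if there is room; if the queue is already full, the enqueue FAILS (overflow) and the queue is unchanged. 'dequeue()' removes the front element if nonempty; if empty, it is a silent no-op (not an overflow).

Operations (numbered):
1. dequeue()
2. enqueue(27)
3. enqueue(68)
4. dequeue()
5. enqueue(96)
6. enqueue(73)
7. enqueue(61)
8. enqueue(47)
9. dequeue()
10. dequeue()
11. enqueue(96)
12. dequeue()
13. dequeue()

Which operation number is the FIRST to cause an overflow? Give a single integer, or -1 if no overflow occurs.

1. dequeue(): empty, no-op, size=0
2. enqueue(27): size=1
3. enqueue(68): size=2
4. dequeue(): size=1
5. enqueue(96): size=2
6. enqueue(73): size=3
7. enqueue(61): size=4
8. enqueue(47): size=4=cap → OVERFLOW (fail)
9. dequeue(): size=3
10. dequeue(): size=2
11. enqueue(96): size=3
12. dequeue(): size=2
13. dequeue(): size=1

Answer: 8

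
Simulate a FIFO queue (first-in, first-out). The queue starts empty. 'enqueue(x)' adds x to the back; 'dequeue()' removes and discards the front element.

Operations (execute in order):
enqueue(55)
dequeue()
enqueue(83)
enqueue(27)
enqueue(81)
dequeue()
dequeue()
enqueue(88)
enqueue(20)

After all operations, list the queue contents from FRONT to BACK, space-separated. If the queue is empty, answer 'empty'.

Answer: 81 88 20

Derivation:
enqueue(55): [55]
dequeue(): []
enqueue(83): [83]
enqueue(27): [83, 27]
enqueue(81): [83, 27, 81]
dequeue(): [27, 81]
dequeue(): [81]
enqueue(88): [81, 88]
enqueue(20): [81, 88, 20]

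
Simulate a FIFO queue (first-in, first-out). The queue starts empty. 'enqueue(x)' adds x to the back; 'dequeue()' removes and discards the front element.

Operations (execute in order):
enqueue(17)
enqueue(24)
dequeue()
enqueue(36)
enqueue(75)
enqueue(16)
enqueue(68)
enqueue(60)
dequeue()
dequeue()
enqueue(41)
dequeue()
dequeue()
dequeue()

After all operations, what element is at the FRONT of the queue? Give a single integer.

enqueue(17): queue = [17]
enqueue(24): queue = [17, 24]
dequeue(): queue = [24]
enqueue(36): queue = [24, 36]
enqueue(75): queue = [24, 36, 75]
enqueue(16): queue = [24, 36, 75, 16]
enqueue(68): queue = [24, 36, 75, 16, 68]
enqueue(60): queue = [24, 36, 75, 16, 68, 60]
dequeue(): queue = [36, 75, 16, 68, 60]
dequeue(): queue = [75, 16, 68, 60]
enqueue(41): queue = [75, 16, 68, 60, 41]
dequeue(): queue = [16, 68, 60, 41]
dequeue(): queue = [68, 60, 41]
dequeue(): queue = [60, 41]

Answer: 60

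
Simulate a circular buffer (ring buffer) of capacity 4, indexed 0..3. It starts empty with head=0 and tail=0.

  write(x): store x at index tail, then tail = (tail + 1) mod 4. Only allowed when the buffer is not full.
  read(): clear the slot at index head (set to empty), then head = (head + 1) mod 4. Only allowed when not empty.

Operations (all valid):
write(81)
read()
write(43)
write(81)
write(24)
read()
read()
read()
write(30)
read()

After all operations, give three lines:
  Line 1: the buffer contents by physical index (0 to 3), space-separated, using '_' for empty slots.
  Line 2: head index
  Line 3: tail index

Answer: _ _ _ _
1
1

Derivation:
write(81): buf=[81 _ _ _], head=0, tail=1, size=1
read(): buf=[_ _ _ _], head=1, tail=1, size=0
write(43): buf=[_ 43 _ _], head=1, tail=2, size=1
write(81): buf=[_ 43 81 _], head=1, tail=3, size=2
write(24): buf=[_ 43 81 24], head=1, tail=0, size=3
read(): buf=[_ _ 81 24], head=2, tail=0, size=2
read(): buf=[_ _ _ 24], head=3, tail=0, size=1
read(): buf=[_ _ _ _], head=0, tail=0, size=0
write(30): buf=[30 _ _ _], head=0, tail=1, size=1
read(): buf=[_ _ _ _], head=1, tail=1, size=0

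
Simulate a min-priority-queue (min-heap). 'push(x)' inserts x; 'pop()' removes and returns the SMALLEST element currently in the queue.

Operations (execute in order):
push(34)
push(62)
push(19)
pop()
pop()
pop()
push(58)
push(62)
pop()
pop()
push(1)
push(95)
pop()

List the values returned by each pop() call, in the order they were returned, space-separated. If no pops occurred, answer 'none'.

Answer: 19 34 62 58 62 1

Derivation:
push(34): heap contents = [34]
push(62): heap contents = [34, 62]
push(19): heap contents = [19, 34, 62]
pop() → 19: heap contents = [34, 62]
pop() → 34: heap contents = [62]
pop() → 62: heap contents = []
push(58): heap contents = [58]
push(62): heap contents = [58, 62]
pop() → 58: heap contents = [62]
pop() → 62: heap contents = []
push(1): heap contents = [1]
push(95): heap contents = [1, 95]
pop() → 1: heap contents = [95]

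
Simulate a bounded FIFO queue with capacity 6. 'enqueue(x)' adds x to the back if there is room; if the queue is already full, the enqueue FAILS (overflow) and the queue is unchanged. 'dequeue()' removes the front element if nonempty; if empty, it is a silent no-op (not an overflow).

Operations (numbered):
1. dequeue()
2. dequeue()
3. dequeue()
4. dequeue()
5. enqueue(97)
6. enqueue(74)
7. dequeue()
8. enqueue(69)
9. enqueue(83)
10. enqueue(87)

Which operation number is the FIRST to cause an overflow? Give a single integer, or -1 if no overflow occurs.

Answer: -1

Derivation:
1. dequeue(): empty, no-op, size=0
2. dequeue(): empty, no-op, size=0
3. dequeue(): empty, no-op, size=0
4. dequeue(): empty, no-op, size=0
5. enqueue(97): size=1
6. enqueue(74): size=2
7. dequeue(): size=1
8. enqueue(69): size=2
9. enqueue(83): size=3
10. enqueue(87): size=4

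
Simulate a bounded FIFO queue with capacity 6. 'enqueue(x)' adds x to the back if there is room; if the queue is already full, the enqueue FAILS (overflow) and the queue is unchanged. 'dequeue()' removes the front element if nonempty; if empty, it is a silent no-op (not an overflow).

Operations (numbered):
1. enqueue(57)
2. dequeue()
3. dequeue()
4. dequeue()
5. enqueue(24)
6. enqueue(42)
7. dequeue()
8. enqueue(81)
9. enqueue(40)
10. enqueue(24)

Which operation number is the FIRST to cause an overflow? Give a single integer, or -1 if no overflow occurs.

Answer: -1

Derivation:
1. enqueue(57): size=1
2. dequeue(): size=0
3. dequeue(): empty, no-op, size=0
4. dequeue(): empty, no-op, size=0
5. enqueue(24): size=1
6. enqueue(42): size=2
7. dequeue(): size=1
8. enqueue(81): size=2
9. enqueue(40): size=3
10. enqueue(24): size=4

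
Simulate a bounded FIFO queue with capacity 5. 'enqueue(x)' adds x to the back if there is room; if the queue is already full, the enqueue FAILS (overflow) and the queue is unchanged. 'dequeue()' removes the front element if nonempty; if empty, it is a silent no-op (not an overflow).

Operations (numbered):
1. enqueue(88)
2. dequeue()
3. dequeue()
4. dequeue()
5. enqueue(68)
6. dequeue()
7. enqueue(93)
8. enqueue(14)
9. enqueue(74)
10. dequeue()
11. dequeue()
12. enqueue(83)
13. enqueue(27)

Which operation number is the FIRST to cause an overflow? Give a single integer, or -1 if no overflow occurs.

Answer: -1

Derivation:
1. enqueue(88): size=1
2. dequeue(): size=0
3. dequeue(): empty, no-op, size=0
4. dequeue(): empty, no-op, size=0
5. enqueue(68): size=1
6. dequeue(): size=0
7. enqueue(93): size=1
8. enqueue(14): size=2
9. enqueue(74): size=3
10. dequeue(): size=2
11. dequeue(): size=1
12. enqueue(83): size=2
13. enqueue(27): size=3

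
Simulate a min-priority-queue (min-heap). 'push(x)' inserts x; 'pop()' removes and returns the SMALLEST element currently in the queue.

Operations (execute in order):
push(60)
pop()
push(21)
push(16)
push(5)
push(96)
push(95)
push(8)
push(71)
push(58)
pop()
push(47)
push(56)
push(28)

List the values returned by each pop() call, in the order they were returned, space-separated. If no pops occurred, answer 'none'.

push(60): heap contents = [60]
pop() → 60: heap contents = []
push(21): heap contents = [21]
push(16): heap contents = [16, 21]
push(5): heap contents = [5, 16, 21]
push(96): heap contents = [5, 16, 21, 96]
push(95): heap contents = [5, 16, 21, 95, 96]
push(8): heap contents = [5, 8, 16, 21, 95, 96]
push(71): heap contents = [5, 8, 16, 21, 71, 95, 96]
push(58): heap contents = [5, 8, 16, 21, 58, 71, 95, 96]
pop() → 5: heap contents = [8, 16, 21, 58, 71, 95, 96]
push(47): heap contents = [8, 16, 21, 47, 58, 71, 95, 96]
push(56): heap contents = [8, 16, 21, 47, 56, 58, 71, 95, 96]
push(28): heap contents = [8, 16, 21, 28, 47, 56, 58, 71, 95, 96]

Answer: 60 5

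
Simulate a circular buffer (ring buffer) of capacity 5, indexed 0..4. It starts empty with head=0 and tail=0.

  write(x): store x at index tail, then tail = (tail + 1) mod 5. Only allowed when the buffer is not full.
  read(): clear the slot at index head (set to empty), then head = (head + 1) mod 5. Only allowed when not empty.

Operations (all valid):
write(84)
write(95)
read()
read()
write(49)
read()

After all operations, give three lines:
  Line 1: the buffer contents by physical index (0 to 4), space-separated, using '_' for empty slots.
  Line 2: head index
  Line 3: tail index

Answer: _ _ _ _ _
3
3

Derivation:
write(84): buf=[84 _ _ _ _], head=0, tail=1, size=1
write(95): buf=[84 95 _ _ _], head=0, tail=2, size=2
read(): buf=[_ 95 _ _ _], head=1, tail=2, size=1
read(): buf=[_ _ _ _ _], head=2, tail=2, size=0
write(49): buf=[_ _ 49 _ _], head=2, tail=3, size=1
read(): buf=[_ _ _ _ _], head=3, tail=3, size=0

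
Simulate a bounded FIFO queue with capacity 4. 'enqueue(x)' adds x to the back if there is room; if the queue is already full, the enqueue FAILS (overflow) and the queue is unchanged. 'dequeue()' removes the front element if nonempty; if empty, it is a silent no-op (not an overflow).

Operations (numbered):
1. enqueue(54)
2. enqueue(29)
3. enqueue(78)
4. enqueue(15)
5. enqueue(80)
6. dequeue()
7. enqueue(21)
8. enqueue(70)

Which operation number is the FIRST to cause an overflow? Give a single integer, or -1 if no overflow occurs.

Answer: 5

Derivation:
1. enqueue(54): size=1
2. enqueue(29): size=2
3. enqueue(78): size=3
4. enqueue(15): size=4
5. enqueue(80): size=4=cap → OVERFLOW (fail)
6. dequeue(): size=3
7. enqueue(21): size=4
8. enqueue(70): size=4=cap → OVERFLOW (fail)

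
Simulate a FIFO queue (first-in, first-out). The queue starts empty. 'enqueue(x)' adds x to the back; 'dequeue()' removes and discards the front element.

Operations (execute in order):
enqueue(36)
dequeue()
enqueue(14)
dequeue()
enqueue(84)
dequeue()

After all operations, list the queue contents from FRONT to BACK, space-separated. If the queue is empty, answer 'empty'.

enqueue(36): [36]
dequeue(): []
enqueue(14): [14]
dequeue(): []
enqueue(84): [84]
dequeue(): []

Answer: empty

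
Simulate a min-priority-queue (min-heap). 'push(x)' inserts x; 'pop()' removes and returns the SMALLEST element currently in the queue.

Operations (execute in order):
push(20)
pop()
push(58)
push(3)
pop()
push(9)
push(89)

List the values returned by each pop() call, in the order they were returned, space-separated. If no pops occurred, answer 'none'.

Answer: 20 3

Derivation:
push(20): heap contents = [20]
pop() → 20: heap contents = []
push(58): heap contents = [58]
push(3): heap contents = [3, 58]
pop() → 3: heap contents = [58]
push(9): heap contents = [9, 58]
push(89): heap contents = [9, 58, 89]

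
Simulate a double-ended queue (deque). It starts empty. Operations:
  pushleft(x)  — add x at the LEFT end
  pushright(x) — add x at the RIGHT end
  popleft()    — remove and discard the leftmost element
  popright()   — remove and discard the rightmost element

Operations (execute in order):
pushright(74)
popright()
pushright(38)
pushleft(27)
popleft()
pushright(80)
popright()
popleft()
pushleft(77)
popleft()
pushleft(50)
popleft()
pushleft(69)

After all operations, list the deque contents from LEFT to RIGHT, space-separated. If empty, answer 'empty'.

pushright(74): [74]
popright(): []
pushright(38): [38]
pushleft(27): [27, 38]
popleft(): [38]
pushright(80): [38, 80]
popright(): [38]
popleft(): []
pushleft(77): [77]
popleft(): []
pushleft(50): [50]
popleft(): []
pushleft(69): [69]

Answer: 69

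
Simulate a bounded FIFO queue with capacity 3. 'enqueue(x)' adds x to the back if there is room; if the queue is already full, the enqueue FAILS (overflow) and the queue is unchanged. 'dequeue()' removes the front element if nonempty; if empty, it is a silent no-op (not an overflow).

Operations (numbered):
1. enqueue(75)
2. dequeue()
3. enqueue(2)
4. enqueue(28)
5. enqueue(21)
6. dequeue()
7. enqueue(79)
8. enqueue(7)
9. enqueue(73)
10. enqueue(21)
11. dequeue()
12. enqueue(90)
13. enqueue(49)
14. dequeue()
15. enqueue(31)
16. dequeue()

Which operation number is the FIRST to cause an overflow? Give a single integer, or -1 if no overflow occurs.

Answer: 8

Derivation:
1. enqueue(75): size=1
2. dequeue(): size=0
3. enqueue(2): size=1
4. enqueue(28): size=2
5. enqueue(21): size=3
6. dequeue(): size=2
7. enqueue(79): size=3
8. enqueue(7): size=3=cap → OVERFLOW (fail)
9. enqueue(73): size=3=cap → OVERFLOW (fail)
10. enqueue(21): size=3=cap → OVERFLOW (fail)
11. dequeue(): size=2
12. enqueue(90): size=3
13. enqueue(49): size=3=cap → OVERFLOW (fail)
14. dequeue(): size=2
15. enqueue(31): size=3
16. dequeue(): size=2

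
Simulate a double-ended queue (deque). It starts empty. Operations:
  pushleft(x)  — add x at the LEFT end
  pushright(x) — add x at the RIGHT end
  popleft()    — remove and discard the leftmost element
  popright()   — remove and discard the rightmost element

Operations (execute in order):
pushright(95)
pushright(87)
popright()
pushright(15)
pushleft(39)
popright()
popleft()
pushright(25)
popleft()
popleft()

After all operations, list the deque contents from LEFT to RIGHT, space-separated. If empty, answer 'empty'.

Answer: empty

Derivation:
pushright(95): [95]
pushright(87): [95, 87]
popright(): [95]
pushright(15): [95, 15]
pushleft(39): [39, 95, 15]
popright(): [39, 95]
popleft(): [95]
pushright(25): [95, 25]
popleft(): [25]
popleft(): []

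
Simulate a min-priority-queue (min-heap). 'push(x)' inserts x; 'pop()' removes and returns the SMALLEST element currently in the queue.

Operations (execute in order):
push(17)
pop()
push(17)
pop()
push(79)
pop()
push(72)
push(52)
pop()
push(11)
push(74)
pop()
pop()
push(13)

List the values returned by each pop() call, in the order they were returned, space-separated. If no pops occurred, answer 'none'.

push(17): heap contents = [17]
pop() → 17: heap contents = []
push(17): heap contents = [17]
pop() → 17: heap contents = []
push(79): heap contents = [79]
pop() → 79: heap contents = []
push(72): heap contents = [72]
push(52): heap contents = [52, 72]
pop() → 52: heap contents = [72]
push(11): heap contents = [11, 72]
push(74): heap contents = [11, 72, 74]
pop() → 11: heap contents = [72, 74]
pop() → 72: heap contents = [74]
push(13): heap contents = [13, 74]

Answer: 17 17 79 52 11 72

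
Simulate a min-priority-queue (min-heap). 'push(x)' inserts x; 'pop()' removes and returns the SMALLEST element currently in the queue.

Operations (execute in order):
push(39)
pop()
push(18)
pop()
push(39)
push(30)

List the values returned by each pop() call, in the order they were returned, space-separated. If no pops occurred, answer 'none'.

push(39): heap contents = [39]
pop() → 39: heap contents = []
push(18): heap contents = [18]
pop() → 18: heap contents = []
push(39): heap contents = [39]
push(30): heap contents = [30, 39]

Answer: 39 18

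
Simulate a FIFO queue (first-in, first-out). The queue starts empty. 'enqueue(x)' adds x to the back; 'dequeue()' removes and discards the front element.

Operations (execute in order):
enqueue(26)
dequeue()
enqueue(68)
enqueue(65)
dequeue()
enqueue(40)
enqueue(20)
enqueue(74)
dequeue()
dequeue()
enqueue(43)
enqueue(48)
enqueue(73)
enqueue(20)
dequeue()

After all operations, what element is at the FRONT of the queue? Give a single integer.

Answer: 74

Derivation:
enqueue(26): queue = [26]
dequeue(): queue = []
enqueue(68): queue = [68]
enqueue(65): queue = [68, 65]
dequeue(): queue = [65]
enqueue(40): queue = [65, 40]
enqueue(20): queue = [65, 40, 20]
enqueue(74): queue = [65, 40, 20, 74]
dequeue(): queue = [40, 20, 74]
dequeue(): queue = [20, 74]
enqueue(43): queue = [20, 74, 43]
enqueue(48): queue = [20, 74, 43, 48]
enqueue(73): queue = [20, 74, 43, 48, 73]
enqueue(20): queue = [20, 74, 43, 48, 73, 20]
dequeue(): queue = [74, 43, 48, 73, 20]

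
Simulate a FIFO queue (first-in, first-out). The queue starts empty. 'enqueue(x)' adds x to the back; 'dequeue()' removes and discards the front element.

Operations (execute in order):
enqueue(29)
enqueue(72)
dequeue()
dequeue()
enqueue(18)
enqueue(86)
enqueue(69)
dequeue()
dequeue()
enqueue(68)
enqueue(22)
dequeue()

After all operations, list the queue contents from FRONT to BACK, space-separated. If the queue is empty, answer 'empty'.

enqueue(29): [29]
enqueue(72): [29, 72]
dequeue(): [72]
dequeue(): []
enqueue(18): [18]
enqueue(86): [18, 86]
enqueue(69): [18, 86, 69]
dequeue(): [86, 69]
dequeue(): [69]
enqueue(68): [69, 68]
enqueue(22): [69, 68, 22]
dequeue(): [68, 22]

Answer: 68 22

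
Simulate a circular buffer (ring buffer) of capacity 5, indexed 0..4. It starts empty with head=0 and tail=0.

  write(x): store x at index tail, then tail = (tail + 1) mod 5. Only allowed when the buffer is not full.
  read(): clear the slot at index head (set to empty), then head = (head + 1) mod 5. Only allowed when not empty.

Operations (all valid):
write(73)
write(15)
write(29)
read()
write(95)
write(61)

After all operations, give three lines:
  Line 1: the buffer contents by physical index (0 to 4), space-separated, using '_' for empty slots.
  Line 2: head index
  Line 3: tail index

write(73): buf=[73 _ _ _ _], head=0, tail=1, size=1
write(15): buf=[73 15 _ _ _], head=0, tail=2, size=2
write(29): buf=[73 15 29 _ _], head=0, tail=3, size=3
read(): buf=[_ 15 29 _ _], head=1, tail=3, size=2
write(95): buf=[_ 15 29 95 _], head=1, tail=4, size=3
write(61): buf=[_ 15 29 95 61], head=1, tail=0, size=4

Answer: _ 15 29 95 61
1
0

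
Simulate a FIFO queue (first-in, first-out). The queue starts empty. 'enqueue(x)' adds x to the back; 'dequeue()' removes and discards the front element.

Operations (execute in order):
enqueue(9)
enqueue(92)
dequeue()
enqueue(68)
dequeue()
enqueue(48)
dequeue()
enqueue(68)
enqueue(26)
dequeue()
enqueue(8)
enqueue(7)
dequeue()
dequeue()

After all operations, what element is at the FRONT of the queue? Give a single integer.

Answer: 8

Derivation:
enqueue(9): queue = [9]
enqueue(92): queue = [9, 92]
dequeue(): queue = [92]
enqueue(68): queue = [92, 68]
dequeue(): queue = [68]
enqueue(48): queue = [68, 48]
dequeue(): queue = [48]
enqueue(68): queue = [48, 68]
enqueue(26): queue = [48, 68, 26]
dequeue(): queue = [68, 26]
enqueue(8): queue = [68, 26, 8]
enqueue(7): queue = [68, 26, 8, 7]
dequeue(): queue = [26, 8, 7]
dequeue(): queue = [8, 7]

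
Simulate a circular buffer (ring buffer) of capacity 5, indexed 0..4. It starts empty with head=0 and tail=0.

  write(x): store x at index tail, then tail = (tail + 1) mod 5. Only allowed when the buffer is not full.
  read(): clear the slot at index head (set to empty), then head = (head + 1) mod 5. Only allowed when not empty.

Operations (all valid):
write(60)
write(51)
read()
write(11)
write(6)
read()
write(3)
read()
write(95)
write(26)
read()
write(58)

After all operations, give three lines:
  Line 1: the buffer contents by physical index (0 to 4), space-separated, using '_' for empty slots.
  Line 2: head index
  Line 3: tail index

write(60): buf=[60 _ _ _ _], head=0, tail=1, size=1
write(51): buf=[60 51 _ _ _], head=0, tail=2, size=2
read(): buf=[_ 51 _ _ _], head=1, tail=2, size=1
write(11): buf=[_ 51 11 _ _], head=1, tail=3, size=2
write(6): buf=[_ 51 11 6 _], head=1, tail=4, size=3
read(): buf=[_ _ 11 6 _], head=2, tail=4, size=2
write(3): buf=[_ _ 11 6 3], head=2, tail=0, size=3
read(): buf=[_ _ _ 6 3], head=3, tail=0, size=2
write(95): buf=[95 _ _ 6 3], head=3, tail=1, size=3
write(26): buf=[95 26 _ 6 3], head=3, tail=2, size=4
read(): buf=[95 26 _ _ 3], head=4, tail=2, size=3
write(58): buf=[95 26 58 _ 3], head=4, tail=3, size=4

Answer: 95 26 58 _ 3
4
3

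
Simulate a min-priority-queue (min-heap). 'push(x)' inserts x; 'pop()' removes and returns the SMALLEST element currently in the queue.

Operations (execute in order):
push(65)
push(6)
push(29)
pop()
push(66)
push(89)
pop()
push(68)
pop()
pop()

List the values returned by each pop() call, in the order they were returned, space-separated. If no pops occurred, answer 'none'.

Answer: 6 29 65 66

Derivation:
push(65): heap contents = [65]
push(6): heap contents = [6, 65]
push(29): heap contents = [6, 29, 65]
pop() → 6: heap contents = [29, 65]
push(66): heap contents = [29, 65, 66]
push(89): heap contents = [29, 65, 66, 89]
pop() → 29: heap contents = [65, 66, 89]
push(68): heap contents = [65, 66, 68, 89]
pop() → 65: heap contents = [66, 68, 89]
pop() → 66: heap contents = [68, 89]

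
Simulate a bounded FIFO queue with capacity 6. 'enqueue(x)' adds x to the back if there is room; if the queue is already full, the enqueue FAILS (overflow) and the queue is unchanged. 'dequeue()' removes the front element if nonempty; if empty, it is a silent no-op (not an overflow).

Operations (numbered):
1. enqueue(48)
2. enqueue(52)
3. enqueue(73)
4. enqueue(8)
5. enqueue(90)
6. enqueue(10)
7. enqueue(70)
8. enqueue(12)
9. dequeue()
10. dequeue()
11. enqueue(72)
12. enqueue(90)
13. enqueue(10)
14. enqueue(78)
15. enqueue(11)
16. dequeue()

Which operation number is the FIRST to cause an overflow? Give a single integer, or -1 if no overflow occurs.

Answer: 7

Derivation:
1. enqueue(48): size=1
2. enqueue(52): size=2
3. enqueue(73): size=3
4. enqueue(8): size=4
5. enqueue(90): size=5
6. enqueue(10): size=6
7. enqueue(70): size=6=cap → OVERFLOW (fail)
8. enqueue(12): size=6=cap → OVERFLOW (fail)
9. dequeue(): size=5
10. dequeue(): size=4
11. enqueue(72): size=5
12. enqueue(90): size=6
13. enqueue(10): size=6=cap → OVERFLOW (fail)
14. enqueue(78): size=6=cap → OVERFLOW (fail)
15. enqueue(11): size=6=cap → OVERFLOW (fail)
16. dequeue(): size=5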